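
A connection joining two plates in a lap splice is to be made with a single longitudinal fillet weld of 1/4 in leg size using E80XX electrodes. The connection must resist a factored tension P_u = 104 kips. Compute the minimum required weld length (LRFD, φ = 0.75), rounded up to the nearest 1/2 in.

E80XX → F_EXX = 80 ksi.
Throat t_e = 0.707 × 0.25 = 0.1767 in.
φr_n = 0.75 × 0.6 × 80 × 0.1767 = 6.363 kips/in.
L_req = P_u / φr_n = 104 / 6.363 = 16.34 in total.
Round up → use L = 16.5 in.

L = 16.5 in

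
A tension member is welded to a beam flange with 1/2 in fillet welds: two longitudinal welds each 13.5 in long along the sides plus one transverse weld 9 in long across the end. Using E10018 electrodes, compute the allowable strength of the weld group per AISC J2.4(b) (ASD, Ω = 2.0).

R_n/Ω ≈ 387 kip

E100XX → F_EXX = 100 ksi.
t_e = 0.707 × 0.5 = 0.3535 in.
R_nwl = 0.6 × 100 × 0.3535 × 27 = 572.7 kip (longitudinal, 2 welds).
R_nwt = 0.6 × 100 × 0.3535 × 9 = 190.9 kip (transverse, base value).
(i) R_nwl + R_nwt = 763.6 kip; (ii) 0.85 R_nwl + 1.5 R_nwt = 773.1 kip.
R_n = max = 773.1 kip [governs: (ii)]; R_n/Ω = 386.6 kip.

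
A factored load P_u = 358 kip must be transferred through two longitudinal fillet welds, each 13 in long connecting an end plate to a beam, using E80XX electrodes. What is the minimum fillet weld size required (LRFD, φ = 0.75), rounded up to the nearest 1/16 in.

E80XX → F_EXX = 80 ksi.
Total weld length L = 26 in.
Required throat t_e = P_u / (φ × 0.6 F_EXX × L) = 358 / (0.75 × 0.6 × 80 × 26) = 0.3825 in.
Required leg w = t_e / 0.707 = 0.541 in → use 9/16 in.

w = 9/16 in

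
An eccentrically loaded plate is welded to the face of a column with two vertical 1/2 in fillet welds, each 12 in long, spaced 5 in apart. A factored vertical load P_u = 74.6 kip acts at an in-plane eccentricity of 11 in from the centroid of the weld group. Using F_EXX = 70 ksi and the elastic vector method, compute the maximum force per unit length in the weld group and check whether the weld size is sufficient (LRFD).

Total weld length L_w = 24 in. Treat welds as unit-width lines.
Polar moment about centroid: J = 2[d³/12 + d(b/2)²] = 2[12³/12 + 12×2.5²] = 438 in³.
Direct shear f_v = P/L_w = 74.6 / 24 = 3.108 kip/in (vertical).
Torsion M = P·e = 74.6 × 11 = 820.6 kip·in.
Critical point at (x, y) = (2.5, 6) from centroid. f_tx = M·y/J = 11.24 kip/in; f_ty = M·x/J = 4.684 kip/in.
Resultant f_max = √[f_tx² + (f_v + f_ty)²] = √[11.24² + (3.108 + 4.684)²] = 13.68 kip/in.
Capacity per unit length: φr_n = 0.75 × 0.6 × 70 × (0.707 × 0.5) = 11.14 kip/in.
13.68 > 11.14 → NOT adequate.

f_max ≈ 13.7 kip/in; NOT adequate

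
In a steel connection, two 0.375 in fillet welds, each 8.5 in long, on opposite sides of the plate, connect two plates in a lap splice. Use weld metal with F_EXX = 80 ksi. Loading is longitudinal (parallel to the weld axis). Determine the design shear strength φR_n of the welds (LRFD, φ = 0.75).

φR_n ≈ 162 kips

Effective throat t_e = 0.707 × 0.375 = 0.2651 in.
Total length L = 17 in; A_we = 0.2651 × 17 = 4.507 in².
F_nw = 0.6 F_EXX = 0.6 × 80 = 48 ksi.
φR_n = 0.75 × 48 × 4.507 = 162.3 kips.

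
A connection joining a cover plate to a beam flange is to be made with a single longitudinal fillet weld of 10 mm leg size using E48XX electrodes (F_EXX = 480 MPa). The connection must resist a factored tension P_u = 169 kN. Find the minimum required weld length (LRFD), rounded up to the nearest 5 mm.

Throat t_e = 0.707 × 10 = 7.07 mm.
φr_n = 0.75 × 0.6 × 480 × 7.07 × 10⁻³ = 1.527 kN/mm.
L_req = P_u / φr_n = 169 / 1.527 = 110.7 mm total.
Round up → use L = 115 mm.

L = 115 mm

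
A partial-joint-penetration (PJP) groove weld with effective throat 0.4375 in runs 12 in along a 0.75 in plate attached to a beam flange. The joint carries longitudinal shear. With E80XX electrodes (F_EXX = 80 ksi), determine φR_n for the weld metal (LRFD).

Effective throat (given) t_e = 0.4375 in.
A_we = 0.4375 × 12 = 5.25 in².
F_nw = 0.6 F_EXX = 48 ksi.
φR_n = 0.75 × 48 × 5.25 = 189 kip.

φR_n ≈ 189 kip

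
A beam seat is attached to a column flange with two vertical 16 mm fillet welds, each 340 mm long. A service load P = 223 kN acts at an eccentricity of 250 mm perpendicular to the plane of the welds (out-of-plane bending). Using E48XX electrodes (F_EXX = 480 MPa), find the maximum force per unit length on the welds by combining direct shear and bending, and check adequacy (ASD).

L_w = 2 × 340 = 680 mm; section modulus (unit throat) S = 2 × L²/6 = 38530 mm².
Direct shear f_v = P/L_w = 223×10³/680 = 327.9 N/mm.
Moment M = P × e = 223×10³ × 250 = 55750000 N·mm; bending f_b = M/S = 1447 N/mm.
f_max = √(f_v² + f_b²) = √(327.9² + 1447²) = 1484 N/mm.
r_n/Ω = (1/2.0) × 0.6 × 480 × (0.707 × 16) = 1629 N/mm → adequate.

f_max ≈ 1480 N/mm; adequate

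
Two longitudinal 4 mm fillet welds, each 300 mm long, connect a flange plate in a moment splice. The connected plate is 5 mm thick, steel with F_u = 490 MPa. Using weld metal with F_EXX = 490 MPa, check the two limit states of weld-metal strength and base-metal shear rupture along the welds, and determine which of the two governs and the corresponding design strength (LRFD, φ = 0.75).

φR_n ≈ 374 kN (weld metal governs)

t_e = 0.707 × 4 = 2.828 mm; L = 600 mm.
Weld metal: φR_n = 0.75 × 0.6 × 490 × 2.828 × 600 × 10⁻³ = 374.1 kN.
Base metal (shear rupture): φR_n = 0.75 × 0.6 × 490 × 5 × 600 × 10⁻³ = 661.5 kN.
Governing: weld metal.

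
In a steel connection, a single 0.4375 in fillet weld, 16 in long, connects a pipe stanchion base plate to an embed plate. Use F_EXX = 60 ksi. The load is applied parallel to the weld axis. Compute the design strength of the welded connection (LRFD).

Effective throat t_e = 0.707 × 0.4375 = 0.3093 in.
Total length L = 16 in; A_we = 0.3093 × 16 = 4.949 in².
F_nw = 0.6 F_EXX = 0.6 × 60 = 36 ksi.
φR_n = 0.75 × 36 × 4.949 = 133.6 kips.

φR_n ≈ 134 kips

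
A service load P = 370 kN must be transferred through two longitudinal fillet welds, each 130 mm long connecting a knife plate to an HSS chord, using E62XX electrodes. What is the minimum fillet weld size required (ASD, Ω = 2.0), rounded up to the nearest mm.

w = 11 mm

E62XX → F_EXX = 620 MPa.
Total weld length L = 260 mm.
Required throat t_e = P × Ω / (0.6 F_EXX × L) = 370 × 2.0 / (0.6 × 620 × 260 × 10⁻³) = 7.651 mm.
Required leg w = t_e / 0.707 = 10.82 mm → use 11 mm.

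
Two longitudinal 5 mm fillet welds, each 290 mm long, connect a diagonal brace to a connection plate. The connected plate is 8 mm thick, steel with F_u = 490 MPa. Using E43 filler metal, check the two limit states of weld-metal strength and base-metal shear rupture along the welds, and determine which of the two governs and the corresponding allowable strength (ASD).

R_n/Ω ≈ 264 kN (weld metal governs)

E43XX → F_EXX = 430 MPa.
t_e = 0.707 × 5 = 3.535 mm; L = 580 mm.
Weld metal: R_n/Ω = (1/2.0) × 0.6 × 430 × 3.535 × 580 × 10⁻³ = 264.5 kN.
Base metal (shear rupture): R_n/Ω = (1/2.0) × 0.6 × 490 × 8 × 580 × 10⁻³ = 682.1 kN.
Governing: weld metal.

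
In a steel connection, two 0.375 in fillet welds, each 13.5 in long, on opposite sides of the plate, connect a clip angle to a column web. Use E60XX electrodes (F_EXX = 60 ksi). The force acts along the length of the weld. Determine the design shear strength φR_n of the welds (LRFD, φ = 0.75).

Effective throat t_e = 0.707 × 0.375 = 0.2651 in.
Total length L = 27 in; A_we = 0.2651 × 27 = 7.158 in².
F_nw = 0.6 F_EXX = 0.6 × 60 = 36 ksi.
φR_n = 0.75 × 36 × 7.158 = 193.3 kips.

φR_n ≈ 193 kips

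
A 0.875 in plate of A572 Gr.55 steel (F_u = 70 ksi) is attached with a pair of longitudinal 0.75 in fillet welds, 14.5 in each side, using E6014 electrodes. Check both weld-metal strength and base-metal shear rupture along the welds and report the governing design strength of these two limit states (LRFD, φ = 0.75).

E60XX → F_EXX = 60 ksi.
t_e = 0.707 × 0.75 = 0.5302 in; L = 29 in.
Weld metal: φR_n = 0.75 × 0.6 × 60 × 0.5302 × 29 = 415.2 kips.
Base metal (shear rupture): φR_n = 0.75 × 0.6 × 70 × 0.875 × 29 = 799.3 kips.
Governing: weld metal.

φR_n ≈ 415 kips (weld metal governs)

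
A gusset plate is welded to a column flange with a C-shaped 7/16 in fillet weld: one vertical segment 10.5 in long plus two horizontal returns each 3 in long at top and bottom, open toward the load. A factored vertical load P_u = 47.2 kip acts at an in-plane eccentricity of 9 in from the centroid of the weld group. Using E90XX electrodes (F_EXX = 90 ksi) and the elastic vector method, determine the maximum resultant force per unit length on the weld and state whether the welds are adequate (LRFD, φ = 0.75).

Total weld length L_w = 16.5 in. Treat welds as unit-width lines.
Centroid: x̄ = 2×3×1.5 / 16.5 = 0.5455 in from the vertical weld.
Polar moment about centroid: J = I_x + I_y = [10.5³/12 + 2×3×5.25²] + [10.5×0.5455² + 2(3³/12 + 3×0.9545²)] = 274.9 in³.
Direct shear f_v = P/L_w = 47.2 / 16.5 = 2.861 kip/in (vertical).
Torsion M = P·e = 47.2 × 9 = 424.8 kip·in.
Critical point at (x, y) = (2.455, 5.25) from centroid. f_tx = M·y/J = 8.112 kip/in; f_ty = M·x/J = 3.793 kip/in.
Resultant f_max = √[f_tx² + (f_v + f_ty)²] = √[8.112² + (2.861 + 3.793)²] = 10.49 kip/in.
Capacity per unit length: φr_n = 0.75 × 0.6 × 90 × (0.707 × 0.4375) = 12.53 kip/in.
10.49 ≤ 12.53 → adequate.

f_max ≈ 10.5 kip/in; adequate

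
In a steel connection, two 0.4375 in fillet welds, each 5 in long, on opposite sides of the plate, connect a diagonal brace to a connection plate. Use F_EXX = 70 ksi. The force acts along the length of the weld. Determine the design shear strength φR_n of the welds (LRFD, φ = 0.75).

φR_n ≈ 97.4 kip

Effective throat t_e = 0.707 × 0.4375 = 0.3093 in.
Total length L = 10 in; A_we = 0.3093 × 10 = 3.093 in².
F_nw = 0.6 F_EXX = 0.6 × 70 = 42 ksi.
φR_n = 0.75 × 42 × 3.093 = 97.43 kip.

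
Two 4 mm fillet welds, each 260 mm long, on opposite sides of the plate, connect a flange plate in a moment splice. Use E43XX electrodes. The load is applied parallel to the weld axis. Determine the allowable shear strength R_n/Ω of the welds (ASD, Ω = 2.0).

R_n/Ω ≈ 190 kN

E43XX → F_EXX = 430 MPa.
Effective throat t_e = 0.707 × 4 = 2.828 mm.
Total length L = 520 mm; A_we = 2.828 × 520 = 1471 mm².
F_nw = 0.6 F_EXX = 0.6 × 430 = 258 MPa.
R_n = 258 × 1471 × 10⁻³ = 379.4 kN; R_n/Ω = 379.4/2.0 = 189.7 kN.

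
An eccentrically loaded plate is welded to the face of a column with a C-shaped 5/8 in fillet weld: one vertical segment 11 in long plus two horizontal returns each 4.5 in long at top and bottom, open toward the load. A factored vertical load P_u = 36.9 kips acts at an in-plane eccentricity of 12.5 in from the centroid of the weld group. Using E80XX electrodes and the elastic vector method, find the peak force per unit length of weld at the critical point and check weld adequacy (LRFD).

E80XX → F_EXX = 80 ksi.
Total weld length L_w = 20 in. Treat welds as unit-width lines.
Centroid: x̄ = 2×4.5×2.25 / 20 = 1.012 in from the vertical weld.
Polar moment about centroid: J = I_x + I_y = [11³/12 + 2×4.5×5.5²] + [11×1.012² + 2(4.5³/12 + 4.5×1.238²)] = 423.4 in³.
Direct shear f_v = P/L_w = 36.9 / 20 = 1.845 kip/in (vertical).
Torsion M = P·e = 36.9 × 12.5 = 461.25 kip·in.
Critical point at (x, y) = (3.487, 5.5) from centroid. f_tx = M·y/J = 5.991 kip/in; f_ty = M·x/J = 3.799 kip/in.
Resultant f_max = √[f_tx² + (f_v + f_ty)²] = √[5.991² + (1.845 + 3.799)²] = 8.231 kip/in.
Capacity per unit length: φr_n = 0.75 × 0.6 × 80 × (0.707 × 0.625) = 15.91 kip/in.
8.231 ≤ 15.91 → adequate.

f_max ≈ 8.23 kip/in; adequate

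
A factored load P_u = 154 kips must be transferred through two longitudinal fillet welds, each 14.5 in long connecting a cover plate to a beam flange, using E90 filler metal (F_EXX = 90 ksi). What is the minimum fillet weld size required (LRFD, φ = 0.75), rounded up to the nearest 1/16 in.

Total weld length L = 29 in.
Required throat t_e = P_u / (φ × 0.6 F_EXX × L) = 154 / (0.75 × 0.6 × 90 × 29) = 0.1311 in.
Required leg w = t_e / 0.707 = 0.1855 in → use 3/16 in.

w = 3/16 in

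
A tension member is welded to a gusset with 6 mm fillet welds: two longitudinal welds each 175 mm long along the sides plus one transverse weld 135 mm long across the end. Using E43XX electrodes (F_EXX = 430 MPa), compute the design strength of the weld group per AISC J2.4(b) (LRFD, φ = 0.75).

φR_n ≈ 410 kN

t_e = 0.707 × 6 = 4.242 mm.
R_nwl = 0.6 × 430 × 4.242 × 350 × 10⁻³ = 383.1 kN (longitudinal, 2 welds).
R_nwt = 0.6 × 430 × 4.242 × 135 × 10⁻³ = 147.7 kN (transverse, base value).
(i) R_nwl + R_nwt = 530.8 kN; (ii) 0.85 R_nwl + 1.5 R_nwt = 547.2 kN.
R_n = max = 547.2 kN [governs: (ii)]; φR_n = 410.4 kN.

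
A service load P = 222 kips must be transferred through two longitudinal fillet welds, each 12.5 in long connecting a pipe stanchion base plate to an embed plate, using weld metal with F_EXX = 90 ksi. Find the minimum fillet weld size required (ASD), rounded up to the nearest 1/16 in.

Total weld length L = 25 in.
Required throat t_e = P × Ω / (0.6 F_EXX × L) = 222 × 2.0 / (0.6 × 90 × 25) = 0.3289 in.
Required leg w = t_e / 0.707 = 0.4652 in → use 1/2 in.

w = 1/2 in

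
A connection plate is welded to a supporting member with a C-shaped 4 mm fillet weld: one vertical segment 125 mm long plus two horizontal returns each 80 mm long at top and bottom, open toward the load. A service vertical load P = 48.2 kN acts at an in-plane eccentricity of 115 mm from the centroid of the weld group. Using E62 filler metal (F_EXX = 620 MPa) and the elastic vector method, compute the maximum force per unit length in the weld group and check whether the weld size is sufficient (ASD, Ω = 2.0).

Total weld length L_w = 285 mm. Treat welds as unit-width lines.
Centroid: x̄ = 2×80×40 / 285 = 22.46 mm from the vertical weld.
Polar moment about centroid: J = I_x + I_y = [125³/12 + 2×80×62.5²] + [125×22.46² + 2(80³/12 + 80×17.54²)] = 985400 mm³.
Direct shear f_v = P/L_w = 48.2×10³ / 285 = 169.1 N/mm (vertical).
Torsion M = P·e = 48.2×10³ × 115 = 5543000 N·mm.
Critical point at (x, y) = (57.54, 62.5) from centroid. f_tx = M·y/J = 351.6 N/mm; f_ty = M·x/J = 323.7 N/mm.
Resultant f_max = √[f_tx² + (f_v + f_ty)²] = √[351.6² + (169.1 + 323.7)²] = 605.4 N/mm.
Capacity per unit length: r_n/Ω = (1/2.0) × 0.6 × 620 × (0.707 × 4) = 526 N/mm.
605.4 > 526 → NOT adequate.

f_max ≈ 605 N/mm; NOT adequate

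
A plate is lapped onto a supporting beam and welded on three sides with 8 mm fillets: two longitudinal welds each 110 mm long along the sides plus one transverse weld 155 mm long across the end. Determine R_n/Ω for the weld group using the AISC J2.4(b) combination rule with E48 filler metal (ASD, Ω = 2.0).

R_n/Ω ≈ 342 kN

E48XX → F_EXX = 480 MPa.
t_e = 0.707 × 8 = 5.656 mm.
R_nwl = 0.6 × 480 × 5.656 × 220 × 10⁻³ = 358.4 kN (longitudinal, 2 welds).
R_nwt = 0.6 × 480 × 5.656 × 155 × 10⁻³ = 252.5 kN (transverse, base value).
(i) R_nwl + R_nwt = 610.8 kN; (ii) 0.85 R_nwl + 1.5 R_nwt = 683.3 kN.
R_n = max = 683.3 kN [governs: (ii)]; R_n/Ω = 341.7 kN.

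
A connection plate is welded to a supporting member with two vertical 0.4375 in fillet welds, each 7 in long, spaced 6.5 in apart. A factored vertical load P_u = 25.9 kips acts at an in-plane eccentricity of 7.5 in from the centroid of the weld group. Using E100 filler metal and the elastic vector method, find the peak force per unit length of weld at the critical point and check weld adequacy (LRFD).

f_max ≈ 5.94 kip/in; adequate

E100XX → F_EXX = 100 ksi.
Total weld length L_w = 14 in. Treat welds as unit-width lines.
Polar moment about centroid: J = 2[d³/12 + d(b/2)²] = 2[7³/12 + 7×3.25²] = 205 in³.
Direct shear f_v = P/L_w = 25.9 / 14 = 1.85 kip/in (vertical).
Torsion M = P·e = 25.9 × 7.5 = 194.25 kip·in.
Critical point at (x, y) = (3.25, 3.5) from centroid. f_tx = M·y/J = 3.316 kip/in; f_ty = M·x/J = 3.079 kip/in.
Resultant f_max = √[f_tx² + (f_v + f_ty)²] = √[3.316² + (1.85 + 3.079)²] = 5.94 kip/in.
Capacity per unit length: φr_n = 0.75 × 0.6 × 100 × (0.707 × 0.4375) = 13.92 kip/in.
5.94 ≤ 13.92 → adequate.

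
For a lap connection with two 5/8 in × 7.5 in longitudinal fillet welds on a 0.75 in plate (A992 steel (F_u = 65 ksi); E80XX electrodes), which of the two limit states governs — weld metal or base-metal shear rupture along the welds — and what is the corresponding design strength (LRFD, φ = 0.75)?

φR_n ≈ 239 kips (weld metal governs)

E80XX → F_EXX = 80 ksi.
t_e = 0.707 × 0.625 = 0.4419 in; L = 15 in.
Weld metal: φR_n = 0.75 × 0.6 × 80 × 0.4419 × 15 = 238.6 kips.
Base metal (shear rupture): φR_n = 0.75 × 0.6 × 65 × 0.75 × 15 = 329.1 kips.
Governing: weld metal.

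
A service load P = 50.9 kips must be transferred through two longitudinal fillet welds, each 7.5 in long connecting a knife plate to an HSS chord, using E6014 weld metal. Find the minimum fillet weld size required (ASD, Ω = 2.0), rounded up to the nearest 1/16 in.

E60XX → F_EXX = 60 ksi.
Total weld length L = 15 in.
Required throat t_e = P × Ω / (0.6 F_EXX × L) = 50.9 × 2.0 / (0.6 × 60 × 15) = 0.1885 in.
Required leg w = t_e / 0.707 = 0.2666 in → use 5/16 in.

w = 5/16 in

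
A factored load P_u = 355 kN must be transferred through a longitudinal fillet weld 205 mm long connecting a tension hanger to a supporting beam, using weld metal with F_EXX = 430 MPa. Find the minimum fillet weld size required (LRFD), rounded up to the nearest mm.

w = 13 mm

Total weld length L = 205 mm.
Required throat t_e = P_u / (φ × 0.6 F_EXX × L) = 355 / (0.75 × 0.6 × 430 × 205 × 10⁻³) = 8.949 mm.
Required leg w = t_e / 0.707 = 12.66 mm → use 13 mm.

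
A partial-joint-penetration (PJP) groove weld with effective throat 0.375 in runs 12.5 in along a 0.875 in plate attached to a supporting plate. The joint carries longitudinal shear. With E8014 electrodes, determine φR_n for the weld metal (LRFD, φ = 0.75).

φR_n ≈ 169 kips

E80XX → F_EXX = 80 ksi.
Effective throat (given) t_e = 0.375 in.
A_we = 0.375 × 12.5 = 4.688 in².
F_nw = 0.6 F_EXX = 48 ksi.
φR_n = 0.75 × 48 × 4.688 = 168.8 kips.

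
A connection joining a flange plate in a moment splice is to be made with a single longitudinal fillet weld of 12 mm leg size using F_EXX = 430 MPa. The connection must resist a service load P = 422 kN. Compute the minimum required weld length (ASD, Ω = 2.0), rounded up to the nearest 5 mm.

L = 390 mm

Throat t_e = 0.707 × 12 = 8.484 mm.
r_n/Ω = (0.6 × 430 × 8.484) / 2.0 = 1094 N/mm = 1.094 kN/mm.
L_req = P / (r_n/Ω) = 422 / 1.094 = 385.6 mm total.
Round up → use L = 390 mm.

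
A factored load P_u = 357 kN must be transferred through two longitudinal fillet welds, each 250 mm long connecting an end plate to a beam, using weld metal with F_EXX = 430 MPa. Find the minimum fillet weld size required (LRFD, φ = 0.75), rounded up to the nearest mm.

w = 6 mm

Total weld length L = 500 mm.
Required throat t_e = P_u / (φ × 0.6 F_EXX × L) = 357 / (0.75 × 0.6 × 430 × 500 × 10⁻³) = 3.69 mm.
Required leg w = t_e / 0.707 = 5.219 mm → use 6 mm.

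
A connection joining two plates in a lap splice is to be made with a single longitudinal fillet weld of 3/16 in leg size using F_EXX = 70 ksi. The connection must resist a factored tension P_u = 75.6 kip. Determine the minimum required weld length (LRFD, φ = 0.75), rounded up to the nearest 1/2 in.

L = 18.5 in

Throat t_e = 0.707 × 0.1875 = 0.1326 in.
φr_n = 0.75 × 0.6 × 70 × 0.1326 = 4.176 kip/in.
L_req = P_u / φr_n = 75.6 / 4.176 = 18.1 in total.
Round up → use L = 18.5 in.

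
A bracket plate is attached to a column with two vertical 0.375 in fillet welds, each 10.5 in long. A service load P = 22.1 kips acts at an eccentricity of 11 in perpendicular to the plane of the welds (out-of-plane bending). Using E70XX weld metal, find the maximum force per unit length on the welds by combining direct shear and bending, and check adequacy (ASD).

E70XX → F_EXX = 70 ksi.
L_w = 2 × 10.5 = 21 in; section modulus (unit throat) S = 2 × L²/6 = 36.75 in².
Direct shear f_v = P/L_w = 22.1/21 = 1.052 kip/in.
Moment M = P × e = 22.1 × 11 = 243.1 kip·in; bending f_b = M/S = 6.615 kip/in.
f_max = √(f_v² + f_b²) = √(1.052² + 6.615²) = 6.698 kip/in.
r_n/Ω = (1/2.0) × 0.6 × 70 × (0.707 × 0.375) = 5.568 kip/in → NOT adequate.

f_max ≈ 6.7 kip/in; NOT adequate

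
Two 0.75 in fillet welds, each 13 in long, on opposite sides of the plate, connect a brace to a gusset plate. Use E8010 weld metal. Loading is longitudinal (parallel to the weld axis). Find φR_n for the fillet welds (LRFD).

φR_n ≈ 496 kip

E80XX → F_EXX = 80 ksi.
Effective throat t_e = 0.707 × 0.75 = 0.5302 in.
Total length L = 26 in; A_we = 0.5302 × 26 = 13.79 in².
F_nw = 0.6 F_EXX = 0.6 × 80 = 48 ksi.
φR_n = 0.75 × 48 × 13.79 = 496.3 kip.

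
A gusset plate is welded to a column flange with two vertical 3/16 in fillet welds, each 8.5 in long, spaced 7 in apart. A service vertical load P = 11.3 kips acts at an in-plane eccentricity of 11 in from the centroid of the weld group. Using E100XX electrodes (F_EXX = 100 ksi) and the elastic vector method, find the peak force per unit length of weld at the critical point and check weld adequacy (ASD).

Total weld length L_w = 17 in. Treat welds as unit-width lines.
Polar moment about centroid: J = 2[d³/12 + d(b/2)²] = 2[8.5³/12 + 8.5×3.5²] = 310.6 in³.
Direct shear f_v = P/L_w = 11.3 / 17 = 0.6647 kip/in (vertical).
Torsion M = P·e = 11.3 × 11 = 124.3 kip·in.
Critical point at (x, y) = (3.5, 4.25) from centroid. f_tx = M·y/J = 1.701 kip/in; f_ty = M·x/J = 1.401 kip/in.
Resultant f_max = √[f_tx² + (f_v + f_ty)²] = √[1.701² + (0.6647 + 1.401)²] = 2.676 kip/in.
Capacity per unit length: r_n/Ω = (1/2.0) × 0.6 × 100 × (0.707 × 0.1875) = 3.977 kip/in.
2.676 ≤ 3.977 → adequate.

f_max ≈ 2.68 kip/in; adequate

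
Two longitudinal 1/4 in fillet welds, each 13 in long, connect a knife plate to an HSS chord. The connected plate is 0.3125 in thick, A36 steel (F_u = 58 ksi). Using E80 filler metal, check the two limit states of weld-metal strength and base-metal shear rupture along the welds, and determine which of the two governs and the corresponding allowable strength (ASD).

R_n/Ω ≈ 110 kips (weld metal governs)

E80XX → F_EXX = 80 ksi.
t_e = 0.707 × 0.25 = 0.1767 in; L = 26 in.
Weld metal: R_n/Ω = (1/2.0) × 0.6 × 80 × 0.1767 × 26 = 110.3 kips.
Base metal (shear rupture): R_n/Ω = (1/2.0) × 0.6 × 58 × 0.3125 × 26 = 141.4 kips.
Governing: weld metal.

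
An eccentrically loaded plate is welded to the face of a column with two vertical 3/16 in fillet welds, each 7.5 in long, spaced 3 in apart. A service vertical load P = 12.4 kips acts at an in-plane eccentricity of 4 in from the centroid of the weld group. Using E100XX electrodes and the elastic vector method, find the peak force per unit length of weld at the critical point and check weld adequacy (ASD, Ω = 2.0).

E100XX → F_EXX = 100 ksi.
Total weld length L_w = 15 in. Treat welds as unit-width lines.
Polar moment about centroid: J = 2[d³/12 + d(b/2)²] = 2[7.5³/12 + 7.5×1.5²] = 104.1 in³.
Direct shear f_v = P/L_w = 12.4 / 15 = 0.8267 kip/in (vertical).
Torsion M = P·e = 12.4 × 4 = 49.6 kip·in.
Critical point at (x, y) = (1.5, 3.75) from centroid. f_tx = M·y/J = 1.787 kip/in; f_ty = M·x/J = 0.715 kip/in.
Resultant f_max = √[f_tx² + (f_v + f_ty)²] = √[1.787² + (0.8267 + 0.715)²] = 2.36 kip/in.
Capacity per unit length: r_n/Ω = (1/2.0) × 0.6 × 100 × (0.707 × 0.1875) = 3.977 kip/in.
2.36 ≤ 3.977 → adequate.

f_max ≈ 2.36 kip/in; adequate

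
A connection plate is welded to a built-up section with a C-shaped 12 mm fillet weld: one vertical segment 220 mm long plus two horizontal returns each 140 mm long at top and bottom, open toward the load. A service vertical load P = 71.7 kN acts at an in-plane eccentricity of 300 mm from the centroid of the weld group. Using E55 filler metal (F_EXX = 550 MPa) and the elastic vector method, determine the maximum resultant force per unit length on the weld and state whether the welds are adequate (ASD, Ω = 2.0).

Total weld length L_w = 500 mm. Treat welds as unit-width lines.
Centroid: x̄ = 2×140×70 / 500 = 39.2 mm from the vertical weld.
Polar moment about centroid: J = I_x + I_y = [220³/12 + 2×140×110²] + [220×39.2² + 2(140³/12 + 140×30.8²)] = 5336000 mm³.
Direct shear f_v = P/L_w = 71.7×10³ / 500 = 143.4 N/mm (vertical).
Torsion M = P·e = 71.7×10³ × 300 = 21510000 N·mm.
Critical point at (x, y) = (100.8, 110) from centroid. f_tx = M·y/J = 443.4 N/mm; f_ty = M·x/J = 406.3 N/mm.
Resultant f_max = √[f_tx² + (f_v + f_ty)²] = √[443.4² + (143.4 + 406.3)²] = 706.2 N/mm.
Capacity per unit length: r_n/Ω = (1/2.0) × 0.6 × 550 × (0.707 × 12) = 1400 N/mm.
706.2 ≤ 1400 → adequate.

f_max ≈ 706 N/mm; adequate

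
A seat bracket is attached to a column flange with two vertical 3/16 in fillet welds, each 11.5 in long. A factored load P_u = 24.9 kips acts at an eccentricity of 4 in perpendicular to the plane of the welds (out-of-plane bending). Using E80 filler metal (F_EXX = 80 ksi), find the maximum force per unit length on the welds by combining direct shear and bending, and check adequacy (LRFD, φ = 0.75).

L_w = 2 × 11.5 = 23 in; section modulus (unit throat) S = 2 × L²/6 = 44.08 in².
Direct shear f_v = P/L_w = 24.9/23 = 1.083 kip/in.
Moment M = P × e = 24.9 × 4 = 99.6 kip·in; bending f_b = M/S = 2.259 kip/in.
f_max = √(f_v² + f_b²) = √(1.083² + 2.259²) = 2.505 kip/in.
φr_n = 0.75 × 0.6 × 80 × (0.707 × 0.1875) = 4.772 kip/in → adequate.

f_max ≈ 2.51 kip/in; adequate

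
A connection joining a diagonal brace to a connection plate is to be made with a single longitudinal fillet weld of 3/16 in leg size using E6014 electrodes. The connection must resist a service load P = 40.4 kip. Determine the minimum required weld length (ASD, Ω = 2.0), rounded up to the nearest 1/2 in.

L = 17 in

E60XX → F_EXX = 60 ksi.
Throat t_e = 0.707 × 0.1875 = 0.1326 in.
r_n/Ω = (0.6 × 60 × 0.1326) / 2.0 = 2.386 kip/in.
L_req = P / (r_n/Ω) = 40.4 / 2.386 = 16.93 in total.
Round up → use L = 17 in.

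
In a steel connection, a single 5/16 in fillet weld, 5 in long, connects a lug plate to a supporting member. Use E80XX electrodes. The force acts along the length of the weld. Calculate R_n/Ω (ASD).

R_n/Ω ≈ 26.5 kip

E80XX → F_EXX = 80 ksi.
Effective throat t_e = 0.707 × 0.3125 = 0.2209 in.
Total length L = 5 in; A_we = 0.2209 × 5 = 1.105 in².
F_nw = 0.6 F_EXX = 0.6 × 80 = 48 ksi.
R_n = 48 × 1.105 = 53.02 kip; R_n/Ω = 53.02/2.0 = 26.51 kip.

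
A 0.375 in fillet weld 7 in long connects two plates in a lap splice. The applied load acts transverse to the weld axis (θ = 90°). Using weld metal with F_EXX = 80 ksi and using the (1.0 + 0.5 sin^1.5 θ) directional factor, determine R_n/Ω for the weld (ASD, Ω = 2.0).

t_e = 0.707 × 0.375 = 0.2651 in; A_we = 0.2651 × 7 = 1.856 in².
Directional factor: 1.0 + 0.5 sin^1.5(90°) = 1.5.
F_nw = 0.6 × 80 × 1.5 = 72 ksi.
R_n/Ω = (72 × 1.856) / 2.0 = 66.81 kips.

R_n/Ω ≈ 66.8 kips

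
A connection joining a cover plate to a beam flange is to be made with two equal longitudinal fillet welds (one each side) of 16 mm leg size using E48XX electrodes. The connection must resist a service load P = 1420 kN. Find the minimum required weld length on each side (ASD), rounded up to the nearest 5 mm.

E48XX → F_EXX = 480 MPa.
Throat t_e = 0.707 × 16 = 11.31 mm.
r_n/Ω = (0.6 × 480 × 11.31) / 2.0 = 1629 N/mm = 1.629 kN/mm.
L_req = P / (r_n/Ω) = 1420 / 1.629 = 871.7 mm total.
Per side: 871.7 / 2 = 435.9 mm.
Round up → use L = 440 mm on each side.

L = 440 mm on each side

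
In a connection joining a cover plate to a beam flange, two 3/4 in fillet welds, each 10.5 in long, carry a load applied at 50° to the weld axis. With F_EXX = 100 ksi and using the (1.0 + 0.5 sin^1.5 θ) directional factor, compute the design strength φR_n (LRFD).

φR_n ≈ 669 kip

t_e = 0.707 × 0.75 = 0.5302 in; A_we = 0.5302 × 21 = 11.14 in².
Directional factor: 1.0 + 0.5 sin^1.5(50°) = 1.335.
F_nw = 0.6 × 100 × 1.335 = 80.11 ksi.
φR_n = 0.75 × 80.11 × 11.14 = 669.1 kip.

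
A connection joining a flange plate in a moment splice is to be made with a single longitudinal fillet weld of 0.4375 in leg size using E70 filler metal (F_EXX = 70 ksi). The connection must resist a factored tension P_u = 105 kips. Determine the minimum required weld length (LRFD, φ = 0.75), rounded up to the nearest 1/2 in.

Throat t_e = 0.707 × 0.4375 = 0.3093 in.
φr_n = 0.75 × 0.6 × 70 × 0.3093 = 9.743 kips/in.
L_req = P_u / φr_n = 105 / 9.743 = 10.78 in total.
Round up → use L = 11 in.

L = 11 in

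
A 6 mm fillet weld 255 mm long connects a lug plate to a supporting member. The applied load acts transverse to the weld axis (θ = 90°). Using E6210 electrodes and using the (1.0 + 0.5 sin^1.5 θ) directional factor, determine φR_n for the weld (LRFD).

E62XX → F_EXX = 620 MPa.
t_e = 0.707 × 6 = 4.242 mm; A_we = 4.242 × 255 = 1082 mm².
Directional factor: 1.0 + 0.5 sin^1.5(90°) = 1.5.
F_nw = 0.6 × 620 × 1.5 = 558 MPa.
φR_n = 0.75 × 558 × 1082 × 10⁻³ = 452.7 kN.

φR_n ≈ 453 kN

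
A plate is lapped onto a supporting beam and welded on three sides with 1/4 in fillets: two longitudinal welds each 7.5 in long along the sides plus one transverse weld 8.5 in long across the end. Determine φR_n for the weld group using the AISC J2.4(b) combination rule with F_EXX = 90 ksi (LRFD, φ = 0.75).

t_e = 0.707 × 0.25 = 0.1767 in.
R_nwl = 0.6 × 90 × 0.1767 × 15 = 143.2 kips (longitudinal, 2 welds).
R_nwt = 0.6 × 90 × 0.1767 × 8.5 = 81.13 kips (transverse, base value).
(i) R_nwl + R_nwt = 224.3 kips; (ii) 0.85 R_nwl + 1.5 R_nwt = 243.4 kips.
R_n = max = 243.4 kips [governs: (ii)]; φR_n = 182.5 kips.

φR_n ≈ 183 kips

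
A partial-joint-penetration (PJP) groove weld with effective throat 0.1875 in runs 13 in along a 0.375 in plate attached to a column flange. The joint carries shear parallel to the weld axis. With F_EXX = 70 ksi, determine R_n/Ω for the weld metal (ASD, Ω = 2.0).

R_n/Ω ≈ 51.2 kip

Effective throat (given) t_e = 0.1875 in.
A_we = 0.1875 × 13 = 2.438 in².
F_nw = 0.6 F_EXX = 42 ksi.
R_n/Ω = (42 × 2.438) / 2.0 = 51.19 kip.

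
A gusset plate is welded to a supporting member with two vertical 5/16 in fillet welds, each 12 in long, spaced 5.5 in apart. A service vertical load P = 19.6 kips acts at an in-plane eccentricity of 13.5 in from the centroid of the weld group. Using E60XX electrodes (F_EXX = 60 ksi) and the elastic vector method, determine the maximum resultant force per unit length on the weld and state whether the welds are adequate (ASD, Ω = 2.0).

f_max ≈ 4.13 kip/in; NOT adequate

Total weld length L_w = 24 in. Treat welds as unit-width lines.
Polar moment about centroid: J = 2[d³/12 + d(b/2)²] = 2[12³/12 + 12×2.75²] = 469.5 in³.
Direct shear f_v = P/L_w = 19.6 / 24 = 0.8167 kip/in (vertical).
Torsion M = P·e = 19.6 × 13.5 = 264.6 kip·in.
Critical point at (x, y) = (2.75, 6) from centroid. f_tx = M·y/J = 3.381 kip/in; f_ty = M·x/J = 1.55 kip/in.
Resultant f_max = √[f_tx² + (f_v + f_ty)²] = √[3.381² + (0.8167 + 1.55)²] = 4.127 kip/in.
Capacity per unit length: r_n/Ω = (1/2.0) × 0.6 × 60 × (0.707 × 0.3125) = 3.977 kip/in.
4.127 > 3.977 → NOT adequate.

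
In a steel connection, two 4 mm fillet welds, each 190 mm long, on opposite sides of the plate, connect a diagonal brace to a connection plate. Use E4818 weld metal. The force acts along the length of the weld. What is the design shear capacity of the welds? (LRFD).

φR_n ≈ 232 kN

E48XX → F_EXX = 480 MPa.
Effective throat t_e = 0.707 × 4 = 2.828 mm.
Total length L = 380 mm; A_we = 2.828 × 380 = 1075 mm².
F_nw = 0.6 F_EXX = 0.6 × 480 = 288 MPa.
φR_n = 0.75 × 288 × 1075 × 10⁻³ = 232.1 kN.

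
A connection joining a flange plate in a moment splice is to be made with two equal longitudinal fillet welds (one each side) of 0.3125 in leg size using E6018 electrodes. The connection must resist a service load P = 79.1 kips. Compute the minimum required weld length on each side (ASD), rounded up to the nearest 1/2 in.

L = 10 in on each side

E60XX → F_EXX = 60 ksi.
Throat t_e = 0.707 × 0.3125 = 0.2209 in.
r_n/Ω = (0.6 × 60 × 0.2209) / 2.0 = 3.977 kip/in.
L_req = P / (r_n/Ω) = 79.1 / 3.977 = 19.89 in total.
Per side: 19.89 / 2 = 9.945 in.
Round up → use L = 10 in on each side.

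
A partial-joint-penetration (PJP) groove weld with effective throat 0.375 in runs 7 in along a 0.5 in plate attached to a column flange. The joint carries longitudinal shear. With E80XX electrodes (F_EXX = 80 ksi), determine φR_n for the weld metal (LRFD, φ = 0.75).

Effective throat (given) t_e = 0.375 in.
A_we = 0.375 × 7 = 2.625 in².
F_nw = 0.6 F_EXX = 48 ksi.
φR_n = 0.75 × 48 × 2.625 = 94.5 kips.

φR_n ≈ 94.5 kips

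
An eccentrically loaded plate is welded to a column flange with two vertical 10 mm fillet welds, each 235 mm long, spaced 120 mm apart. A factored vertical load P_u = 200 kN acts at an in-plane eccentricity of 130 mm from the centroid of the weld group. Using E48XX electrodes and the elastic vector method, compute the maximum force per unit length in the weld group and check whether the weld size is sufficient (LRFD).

f_max ≈ 1150 N/mm; adequate

E48XX → F_EXX = 480 MPa.
Total weld length L_w = 470 mm. Treat welds as unit-width lines.
Polar moment about centroid: J = 2[d³/12 + d(b/2)²] = 2[235³/12 + 235×60²] = 3855000 mm³.
Direct shear f_v = P/L_w = 200×10³ / 470 = 425.5 N/mm (vertical).
Torsion M = P·e = 200×10³ × 130 = 26000000 N·mm.
Critical point at (x, y) = (60, 117.5) from centroid. f_tx = M·y/J = 792.5 N/mm; f_ty = M·x/J = 404.7 N/mm.
Resultant f_max = √[f_tx² + (f_v + f_ty)²] = √[792.5² + (425.5 + 404.7)²] = 1148 N/mm.
Capacity per unit length: φr_n = 0.75 × 0.6 × 480 × (0.707 × 10) = 1527 N/mm.
1148 ≤ 1527 → adequate.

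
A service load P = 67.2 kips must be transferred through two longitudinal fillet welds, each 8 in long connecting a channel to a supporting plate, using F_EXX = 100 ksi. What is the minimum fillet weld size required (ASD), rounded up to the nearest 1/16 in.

Total weld length L = 16 in.
Required throat t_e = P × Ω / (0.6 F_EXX × L) = 67.2 × 2.0 / (0.6 × 100 × 16) = 0.14 in.
Required leg w = t_e / 0.707 = 0.198 in → use 1/4 in.

w = 1/4 in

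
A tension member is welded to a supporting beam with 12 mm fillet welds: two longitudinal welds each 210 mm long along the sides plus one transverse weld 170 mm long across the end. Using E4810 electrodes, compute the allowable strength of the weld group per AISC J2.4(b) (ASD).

R_n/Ω ≈ 748 kN

E48XX → F_EXX = 480 MPa.
t_e = 0.707 × 12 = 8.484 mm.
R_nwl = 0.6 × 480 × 8.484 × 420 × 10⁻³ = 1026 kN (longitudinal, 2 welds).
R_nwt = 0.6 × 480 × 8.484 × 170 × 10⁻³ = 415.4 kN (transverse, base value).
(i) R_nwl + R_nwt = 1442 kN; (ii) 0.85 R_nwl + 1.5 R_nwt = 1495 kN.
R_n = max = 1495 kN [governs: (ii)]; R_n/Ω = 747.7 kN.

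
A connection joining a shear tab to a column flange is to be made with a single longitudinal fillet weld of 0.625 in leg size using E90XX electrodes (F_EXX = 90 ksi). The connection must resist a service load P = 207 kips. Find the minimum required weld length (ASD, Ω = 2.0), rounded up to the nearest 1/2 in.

Throat t_e = 0.707 × 0.625 = 0.4419 in.
r_n/Ω = (0.6 × 90 × 0.4419) / 2.0 = 11.93 kip/in.
L_req = P / (r_n/Ω) = 207 / 11.93 = 17.35 in total.
Round up → use L = 17.5 in.

L = 17.5 in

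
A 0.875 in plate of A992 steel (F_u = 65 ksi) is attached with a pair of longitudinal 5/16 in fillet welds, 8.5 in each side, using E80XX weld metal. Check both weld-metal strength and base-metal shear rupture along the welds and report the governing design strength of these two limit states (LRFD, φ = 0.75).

φR_n ≈ 135 kip (weld metal governs)

E80XX → F_EXX = 80 ksi.
t_e = 0.707 × 0.3125 = 0.2209 in; L = 17 in.
Weld metal: φR_n = 0.75 × 0.6 × 80 × 0.2209 × 17 = 135.2 kip.
Base metal (shear rupture): φR_n = 0.75 × 0.6 × 65 × 0.875 × 17 = 435.1 kip.
Governing: weld metal.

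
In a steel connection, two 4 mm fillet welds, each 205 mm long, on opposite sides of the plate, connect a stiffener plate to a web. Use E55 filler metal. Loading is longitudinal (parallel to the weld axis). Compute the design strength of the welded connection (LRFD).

E55XX → F_EXX = 550 MPa.
Effective throat t_e = 0.707 × 4 = 2.828 mm.
Total length L = 410 mm; A_we = 2.828 × 410 = 1159 mm².
F_nw = 0.6 F_EXX = 0.6 × 550 = 330 MPa.
φR_n = 0.75 × 330 × 1159 × 10⁻³ = 287 kN.

φR_n ≈ 287 kN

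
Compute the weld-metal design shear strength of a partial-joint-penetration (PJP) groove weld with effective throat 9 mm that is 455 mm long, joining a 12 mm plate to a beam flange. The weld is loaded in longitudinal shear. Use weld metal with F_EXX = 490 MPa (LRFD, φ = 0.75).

Effective throat (given) t_e = 9 mm.
A_we = 9 × 455 = 4095 mm².
F_nw = 0.6 F_EXX = 294 MPa.
φR_n = 0.75 × 294 × 4095 × 10⁻³ = 902.9 kN.

φR_n ≈ 903 kN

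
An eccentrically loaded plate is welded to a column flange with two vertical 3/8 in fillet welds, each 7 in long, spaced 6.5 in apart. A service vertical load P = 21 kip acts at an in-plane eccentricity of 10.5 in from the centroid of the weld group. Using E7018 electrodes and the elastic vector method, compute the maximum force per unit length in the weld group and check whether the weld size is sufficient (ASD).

f_max ≈ 6.25 kip/in; NOT adequate

E70XX → F_EXX = 70 ksi.
Total weld length L_w = 14 in. Treat welds as unit-width lines.
Polar moment about centroid: J = 2[d³/12 + d(b/2)²] = 2[7³/12 + 7×3.25²] = 205 in³.
Direct shear f_v = P/L_w = 21 / 14 = 1.5 kip/in (vertical).
Torsion M = P·e = 21 × 10.5 = 220.5 kip·in.
Critical point at (x, y) = (3.25, 3.5) from centroid. f_tx = M·y/J = 3.764 kip/in; f_ty = M·x/J = 3.495 kip/in.
Resultant f_max = √[f_tx² + (f_v + f_ty)²] = √[3.764² + (1.5 + 3.495)²] = 6.254 kip/in.
Capacity per unit length: r_n/Ω = (1/2.0) × 0.6 × 70 × (0.707 × 0.375) = 5.568 kip/in.
6.254 > 5.568 → NOT adequate.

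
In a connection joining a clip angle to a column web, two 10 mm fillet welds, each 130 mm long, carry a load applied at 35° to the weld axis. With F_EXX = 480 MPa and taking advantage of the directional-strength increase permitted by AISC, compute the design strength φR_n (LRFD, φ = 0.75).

t_e = 0.707 × 10 = 7.07 mm; A_we = 7.07 × 260 = 1838 mm².
Directional factor: 1.0 + 0.5 sin^1.5(35°) = 1.217.
F_nw = 0.6 × 480 × 1.217 = 350.6 MPa.
φR_n = 0.75 × 350.6 × 1838 × 10⁻³ = 483.3 kN.

φR_n ≈ 483 kN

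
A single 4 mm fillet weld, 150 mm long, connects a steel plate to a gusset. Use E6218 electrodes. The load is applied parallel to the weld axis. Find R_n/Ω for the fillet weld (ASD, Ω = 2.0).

R_n/Ω ≈ 78.9 kN

E62XX → F_EXX = 620 MPa.
Effective throat t_e = 0.707 × 4 = 2.828 mm.
Total length L = 150 mm; A_we = 2.828 × 150 = 424.2 mm².
F_nw = 0.6 F_EXX = 0.6 × 620 = 372 MPa.
R_n = 372 × 424.2 × 10⁻³ = 157.8 kN; R_n/Ω = 157.8/2.0 = 78.9 kN.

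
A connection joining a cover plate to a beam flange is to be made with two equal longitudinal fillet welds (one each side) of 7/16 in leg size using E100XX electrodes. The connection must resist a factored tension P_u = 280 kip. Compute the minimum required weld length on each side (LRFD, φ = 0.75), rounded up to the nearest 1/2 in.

E100XX → F_EXX = 100 ksi.
Throat t_e = 0.707 × 0.4375 = 0.3093 in.
φr_n = 0.75 × 0.6 × 100 × 0.3093 = 13.92 kip/in.
L_req = P_u / φr_n = 280 / 13.92 = 20.12 in total.
Per side: 20.12 / 2 = 10.06 in.
Round up → use L = 10.5 in on each side.

L = 10.5 in on each side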